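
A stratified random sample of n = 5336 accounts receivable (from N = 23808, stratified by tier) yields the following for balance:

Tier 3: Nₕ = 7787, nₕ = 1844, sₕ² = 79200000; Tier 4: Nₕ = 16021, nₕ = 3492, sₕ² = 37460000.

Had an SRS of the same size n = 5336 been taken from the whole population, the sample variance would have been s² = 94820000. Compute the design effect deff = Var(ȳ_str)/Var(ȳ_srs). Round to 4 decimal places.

0.5299

Var(ȳ_str) = Σ Wₕ²(1−fₕ)sₕ²/nₕ with Wₕ = Nₕ/23808:
  Tier 3: (7787/23808)²·(1−1844/7787)·79200000/1844 = 3506.6655
  Tier 4: (16021/23808)²·(1−3492/16021)·37460000/3492 = 3798.8639
  → Var(ȳ_str) = 7305.5294.
Var(ȳ_srs) = (1 − 5336/23808)·94820000/5336 = 13787.17.
deff = 7305.5294 / 13787.17 = 0.5299.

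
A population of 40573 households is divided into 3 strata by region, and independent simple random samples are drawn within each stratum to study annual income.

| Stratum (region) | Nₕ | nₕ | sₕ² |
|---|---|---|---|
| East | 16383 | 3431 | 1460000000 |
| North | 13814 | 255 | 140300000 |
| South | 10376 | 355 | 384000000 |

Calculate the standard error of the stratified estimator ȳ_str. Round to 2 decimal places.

Var(ȳ_str) = Σₕ Wₕ²(1 − fₕ)sₕ²/nₕ with Wₕ = Nₕ/N, N = 40573.
East: Wₕ = 0.40379070; term = 0.40379070²·(1 − 0.20942440)·1460000000/3431 = 54851.456.
North: Wₕ = 0.34047273; term = 0.34047273²·(1 − 0.01845953)·140300000/255 = 62602.31.
South: Wₕ = 0.25573657; term = 0.25573657²·(1 − 0.03421357)·384000000/355 = 68323.429.
Sum = 185777.2.
SE = √(185777.2) = 431.02.

431.02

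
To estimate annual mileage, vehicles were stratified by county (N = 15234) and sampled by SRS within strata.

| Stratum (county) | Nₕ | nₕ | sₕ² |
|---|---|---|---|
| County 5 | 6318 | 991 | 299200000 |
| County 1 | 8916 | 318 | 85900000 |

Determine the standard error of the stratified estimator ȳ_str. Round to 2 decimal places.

364.71

Var(ȳ_str) = Σₕ Wₕ²(1 − fₕ)sₕ²/nₕ with Wₕ = Nₕ/N, N = 15234.
County 5: Wₕ = 0.41473021; term = 0.41473021²·(1 − 0.15685343)·299200000/991 = 43784.697.
County 1: Wₕ = 0.58526979; term = 0.58526979²·(1 − 0.03566622)·85900000/318 = 89228.921.
Sum = 133013.62.
SE = √(133013.62) = 364.71.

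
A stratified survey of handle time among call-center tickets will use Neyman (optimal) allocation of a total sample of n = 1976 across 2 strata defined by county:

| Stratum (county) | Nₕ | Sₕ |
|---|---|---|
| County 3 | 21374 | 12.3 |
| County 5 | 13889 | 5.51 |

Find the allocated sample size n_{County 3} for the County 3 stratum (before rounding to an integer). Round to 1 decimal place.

1530.5

Neyman allocation: nₕ = n·NₕSₕ / Σⱼ NⱼSⱼ.
Σ NⱼSⱼ = 21374·12.3 + 13889·5.51 = 339428.59.
n_{County 3} = 1976·21374·12.3 / 339428.59 = 1530.5.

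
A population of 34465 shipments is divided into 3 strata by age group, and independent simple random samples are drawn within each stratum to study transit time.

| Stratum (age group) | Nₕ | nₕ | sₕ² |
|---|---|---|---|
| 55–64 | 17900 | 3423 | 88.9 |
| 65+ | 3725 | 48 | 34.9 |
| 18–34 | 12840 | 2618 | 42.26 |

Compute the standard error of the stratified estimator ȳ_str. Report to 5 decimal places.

Var(ȳ_str) = Σₕ Wₕ²(1 − fₕ)sₕ²/nₕ with Wₕ = Nₕ/N, N = 34465.
55–64: Wₕ = 0.51936747; term = 0.51936747²·(1 − 0.19122905)·88.9/3423 = 0.005665913.
65+: Wₕ = 0.10808066; term = 0.10808066²·(1 − 0.01288591)·34.9/48 = 0.0083839278.
18–34: Wₕ = 0.37255186; term = 0.37255186²·(1 − 0.20389408)·42.26/2618 = 0.0017836276.
Sum = 0.015833468.
SE = √(0.015833468) = 0.12583.

0.12583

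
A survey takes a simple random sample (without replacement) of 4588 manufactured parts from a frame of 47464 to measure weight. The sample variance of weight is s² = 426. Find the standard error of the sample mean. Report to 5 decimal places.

Under SRS without replacement, Var(ȳ) = (1 − f)·s²/n with f = n/N = 4588/47464 = 0.09666273.
Var(ȳ) = (1 − 0.09666273)·426/4588 = 0.90333727·0.092850915 = 0.083875692.
SE(ȳ) = √(0.083875692) = 0.28961.

0.28961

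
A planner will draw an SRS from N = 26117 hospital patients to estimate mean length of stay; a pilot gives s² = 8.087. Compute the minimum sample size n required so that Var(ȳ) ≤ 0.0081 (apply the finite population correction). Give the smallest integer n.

962

Without fpc, n₀ = s²/D = 8.087/0.0081 = 998.3951.
With fpc, (1 − n/N)·s²/n ≤ D requires n ≥ n₀/(1 + n₀/N) = 998.3951/(1 + 998.3951/26117) = 961.6340.
Rounding up, n = 962.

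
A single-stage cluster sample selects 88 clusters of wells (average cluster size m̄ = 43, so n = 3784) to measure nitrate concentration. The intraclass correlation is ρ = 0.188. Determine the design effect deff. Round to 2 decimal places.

deff = 1 + (43 − 1)·0.188 = 1 + 7.896 = 8.896.

8.90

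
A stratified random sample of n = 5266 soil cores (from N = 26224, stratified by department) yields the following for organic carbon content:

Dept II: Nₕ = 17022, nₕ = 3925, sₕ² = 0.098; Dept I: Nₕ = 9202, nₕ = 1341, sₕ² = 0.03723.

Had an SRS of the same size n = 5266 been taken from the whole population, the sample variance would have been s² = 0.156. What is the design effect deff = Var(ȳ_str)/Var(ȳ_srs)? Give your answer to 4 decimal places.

Var(ȳ_str) = Σ Wₕ²(1−fₕ)sₕ²/nₕ with Wₕ = Nₕ/26224:
  Dept II: (17022/26224)²·(1−3925/17022)·0.098/3925 = 8.0941445 × 10^-6
  Dept I: (9202/26224)²·(1−1341/9202)·0.03723/1341 = 2.9202929 × 10^-6
  → Var(ȳ_str) = 1.1014437 × 10^-5.
Var(ȳ_srs) = (1 − 5266/26224)·0.156/5266 = 2.3675254 × 10^-5.
deff = (1.1014437 × 10^-5) / (2.3675254 × 10^-5) = 0.4652.

0.4652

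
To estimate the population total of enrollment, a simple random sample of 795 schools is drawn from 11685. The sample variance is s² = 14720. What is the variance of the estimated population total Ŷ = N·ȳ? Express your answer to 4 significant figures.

2.356 × 10^9

Var(Ŷ) = N²·Var(ȳ) = N²·(1 − n/N)·s²/n.
f = 795/11685 = 0.06803594; Var(ȳ) = 0.93196406·14720/795 = 17.255989.
Var(Ŷ) = 11685² · 17.255989 = 2.3561194 × 10^9.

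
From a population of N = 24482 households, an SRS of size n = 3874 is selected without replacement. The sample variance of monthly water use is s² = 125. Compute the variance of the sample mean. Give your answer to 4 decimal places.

Under SRS without replacement, Var(ȳ) = (1 − f)·s²/n with f = n/N = 3874/24482 = 0.15823871.
Var(ȳ) = (1 − 0.15823871)·125/3874 = 0.84176129·0.032266391 = 0.027160599.

0.0272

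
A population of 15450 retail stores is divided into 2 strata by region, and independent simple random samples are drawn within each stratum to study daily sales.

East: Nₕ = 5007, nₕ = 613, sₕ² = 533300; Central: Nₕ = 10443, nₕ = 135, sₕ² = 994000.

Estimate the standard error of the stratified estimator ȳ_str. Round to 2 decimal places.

Var(ȳ_str) = Σₕ Wₕ²(1 − fₕ)sₕ²/nₕ with Wₕ = Nₕ/N, N = 15450.
East: Wₕ = 0.32407767; term = 0.32407767²·(1 − 0.12242860)·533300/613 = 80.184751.
Central: Wₕ = 0.67592233; term = 0.67592233²·(1 − 0.01292732)·994000/135 = 3320.4377.
Sum = 3400.6225.
SE = √(3400.6225) = 58.31.

58.31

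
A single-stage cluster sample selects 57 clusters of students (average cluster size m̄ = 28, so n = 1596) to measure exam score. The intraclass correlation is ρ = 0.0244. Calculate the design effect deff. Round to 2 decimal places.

deff = 1 + (28 − 1)·0.0244 = 1 + 0.6588 = 1.6588.

1.66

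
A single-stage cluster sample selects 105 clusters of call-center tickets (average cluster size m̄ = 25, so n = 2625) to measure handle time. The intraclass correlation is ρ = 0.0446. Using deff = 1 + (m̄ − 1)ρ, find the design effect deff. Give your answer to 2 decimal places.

deff = 1 + (25 − 1)·0.0446 = 1 + 1.0704 = 2.0704.

2.07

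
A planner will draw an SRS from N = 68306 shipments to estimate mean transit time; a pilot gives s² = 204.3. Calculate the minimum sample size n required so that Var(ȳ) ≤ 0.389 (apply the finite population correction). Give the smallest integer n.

522

Without fpc, n₀ = s²/D = 204.3/0.389 = 525.1928.
With fpc, (1 − n/N)·s²/n ≤ D requires n ≥ n₀/(1 + n₀/N) = 525.1928/(1 + 525.1928/68306) = 521.1855.
Rounding up, n = 522.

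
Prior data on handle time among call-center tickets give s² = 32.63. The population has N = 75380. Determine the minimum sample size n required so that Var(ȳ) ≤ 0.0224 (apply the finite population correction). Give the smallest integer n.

Without fpc, n₀ = s²/D = 32.63/0.0224 = 1456.6964.
With fpc, (1 − n/N)·s²/n ≤ D requires n ≥ n₀/(1 + n₀/N) = 1456.6964/(1 + 1456.6964/75380) = 1429.0799.
Rounding up, n = 1430.

1430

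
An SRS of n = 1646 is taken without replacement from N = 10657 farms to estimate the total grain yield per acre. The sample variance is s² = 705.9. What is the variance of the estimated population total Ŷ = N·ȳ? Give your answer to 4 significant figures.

Var(Ŷ) = N²·Var(ȳ) = N²·(1 − n/N)·s²/n.
f = 1646/10657 = 0.15445247; Var(ȳ) = 0.84554753·705.9/1646 = 0.36261968.
Var(Ŷ) = 10657² · 0.36261968 = 4.1183315 × 10^7.

4.118 × 10^7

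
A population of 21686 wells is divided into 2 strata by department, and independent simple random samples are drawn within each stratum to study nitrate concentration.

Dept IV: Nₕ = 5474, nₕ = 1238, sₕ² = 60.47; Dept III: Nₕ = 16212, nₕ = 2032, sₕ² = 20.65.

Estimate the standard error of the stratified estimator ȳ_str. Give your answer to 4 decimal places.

0.0859

Var(ȳ_str) = Σₕ Wₕ²(1 − fₕ)sₕ²/nₕ with Wₕ = Nₕ/N, N = 21686.
Dept IV: Wₕ = 0.25242092; term = 0.25242092²·(1 − 0.22616003)·60.47/1238 = 0.0024083586.
Dept III: Wₕ = 0.74757908; term = 0.74757908²·(1 − 0.12533925)·20.65/2032 = 0.0049676418.
Sum = 0.0073760004.
SE = √(0.0073760004) = 0.0859.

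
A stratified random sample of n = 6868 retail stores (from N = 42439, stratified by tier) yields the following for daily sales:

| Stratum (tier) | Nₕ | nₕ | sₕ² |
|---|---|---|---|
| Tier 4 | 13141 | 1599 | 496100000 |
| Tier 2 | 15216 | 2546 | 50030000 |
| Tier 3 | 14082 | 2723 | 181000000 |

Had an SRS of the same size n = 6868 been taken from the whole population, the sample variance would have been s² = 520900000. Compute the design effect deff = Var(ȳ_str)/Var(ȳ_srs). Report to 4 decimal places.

Var(ȳ_str) = Σ Wₕ²(1−fₕ)sₕ²/nₕ with Wₕ = Nₕ/42439:
  Tier 4: (13141/42439)²·(1−1599/13141)·496100000/1599 = 26127.627
  Tier 2: (15216/42439)²·(1−2546/15216)·50030000/2546 = 2103.3858
  Tier 3: (14082/42439)²·(1−2723/14082)·181000000/2723 = 5903.4391
  → Var(ȳ_str) = 34134.452.
Var(ȳ_srs) = (1 − 6868/42439)·520900000/6868 = 63570.409.
deff = 34134.452 / 63570.409 = 0.5370.

0.5370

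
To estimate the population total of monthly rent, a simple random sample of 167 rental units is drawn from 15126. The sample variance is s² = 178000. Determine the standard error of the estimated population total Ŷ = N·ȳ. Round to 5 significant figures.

491090

Var(Ŷ) = N²·Var(ȳ) = N²·(1 − n/N)·s²/n.
f = 167/15126 = 0.01104059; Var(ȳ) = 0.98895941·178000/167 = 1054.1004.
Var(Ŷ) = 15126² · 1054.1004 = 2.4117382 × 10^11.
SE(Ŷ) = √(2.4117382 × 10^11) = 491090.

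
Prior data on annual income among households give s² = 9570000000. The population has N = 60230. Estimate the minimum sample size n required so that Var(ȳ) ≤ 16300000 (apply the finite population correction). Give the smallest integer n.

582

Without fpc, n₀ = s²/D = 9570000000/16300000 = 587.1166.
With fpc, (1 − n/N)·s²/n ≤ D requires n ≥ n₀/(1 + n₀/N) = 587.1166/(1 + 587.1166/60230) = 581.4487.
Rounding up, n = 582.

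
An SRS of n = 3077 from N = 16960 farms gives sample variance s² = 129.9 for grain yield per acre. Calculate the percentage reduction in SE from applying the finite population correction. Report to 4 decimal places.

f = n/N = 3077/16960 = 0.18142689.
SE_no-fpc = √(s²/n) = 0.20546641; SE_fpc = √((1−f)s²/n) = 0.18589579.
Ratio = √(1−f) = 0.90475030. Reduction = 100·(1 − 0.90475030) = 9.5250%.

9.5250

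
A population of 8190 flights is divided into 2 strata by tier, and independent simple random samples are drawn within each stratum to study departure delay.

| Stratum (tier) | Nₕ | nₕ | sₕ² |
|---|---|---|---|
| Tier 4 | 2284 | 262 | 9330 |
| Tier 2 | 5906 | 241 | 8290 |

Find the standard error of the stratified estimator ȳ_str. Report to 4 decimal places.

4.4283

Var(ȳ_str) = Σₕ Wₕ²(1 − fₕ)sₕ²/nₕ with Wₕ = Nₕ/N, N = 8190.
Tier 4: Wₕ = 0.27887668; term = 0.27887668²·(1 − 0.11471103)·9330/262 = 2.4518269.
Tier 2: Wₕ = 0.72112332; term = 0.72112332²·(1 − 0.04080596)·8290/241 = 17.157857.
Sum = 19.609684.
SE = √(19.609684) = 4.4283.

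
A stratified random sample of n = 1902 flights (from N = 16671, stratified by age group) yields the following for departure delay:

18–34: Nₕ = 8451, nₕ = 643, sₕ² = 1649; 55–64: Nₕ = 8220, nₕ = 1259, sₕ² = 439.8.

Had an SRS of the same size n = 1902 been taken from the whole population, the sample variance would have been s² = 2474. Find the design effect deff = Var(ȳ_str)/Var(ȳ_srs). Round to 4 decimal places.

0.5908

Var(ȳ_str) = Σ Wₕ²(1−fₕ)sₕ²/nₕ with Wₕ = Nₕ/16671:
  18–34: (8451/16671)²·(1−643/8451)·1649/643 = 0.60888361
  55–64: (8220/16671)²·(1−1259/8220)·439.8/1259 = 0.071919994
  → Var(ȳ_str) = 0.6808036.
Var(ȳ_srs) = (1 − 1902/16671)·2474/1902 = 1.1523347.
deff = 0.6808036 / 1.1523347 = 0.5908.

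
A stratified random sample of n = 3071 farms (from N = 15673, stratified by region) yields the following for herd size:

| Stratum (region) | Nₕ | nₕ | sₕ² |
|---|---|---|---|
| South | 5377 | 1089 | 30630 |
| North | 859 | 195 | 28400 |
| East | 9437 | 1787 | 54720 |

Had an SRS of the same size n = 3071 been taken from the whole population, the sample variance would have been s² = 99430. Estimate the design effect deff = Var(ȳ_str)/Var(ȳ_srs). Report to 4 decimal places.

0.4601

Var(ȳ_str) = Σ Wₕ²(1−fₕ)sₕ²/nₕ with Wₕ = Nₕ/15673:
  South: (5377/15673)²·(1−1089/5377)·30630/1089 = 2.6400349
  North: (859/15673)²·(1−195/859)·28400/195 = 0.33817438
  East: (9437/15673)²·(1−1787/9437)·54720/1787 = 8.9993814
  → Var(ȳ_str) = 11.977591.
Var(ȳ_srs) = (1 − 3071/15673)·99430/3071 = 26.033045.
deff = 11.977591 / 26.033045 = 0.4601.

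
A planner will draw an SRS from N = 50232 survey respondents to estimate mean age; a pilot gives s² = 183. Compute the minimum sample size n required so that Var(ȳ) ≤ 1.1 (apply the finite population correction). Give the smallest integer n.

166

Without fpc, n₀ = s²/D = 183/1.1 = 166.3636.
With fpc, (1 − n/N)·s²/n ≤ D requires n ≥ n₀/(1 + n₀/N) = 166.3636/(1 + 166.3636/50232) = 165.8144.
Rounding up, n = 166.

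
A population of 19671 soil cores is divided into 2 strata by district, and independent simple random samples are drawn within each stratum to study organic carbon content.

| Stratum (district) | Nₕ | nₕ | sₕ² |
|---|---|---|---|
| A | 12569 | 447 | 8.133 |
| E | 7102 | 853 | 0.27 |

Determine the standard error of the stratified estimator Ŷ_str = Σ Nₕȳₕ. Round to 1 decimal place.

1669.2

Var(Ŷ_str) = Σₕ Nₕ²(1 − fₕ)sₕ²/nₕ.
A: 12569²·(1 − 447/12569)·8.133/447 = 2.7721598 × 10^6.
E: 7102²·(1 − 853/7102)·0.27/853 = 14047.723.
Sum = 2.7862075 × 10^6.
SE = √(2.7862075 × 10^6) = 1669.2.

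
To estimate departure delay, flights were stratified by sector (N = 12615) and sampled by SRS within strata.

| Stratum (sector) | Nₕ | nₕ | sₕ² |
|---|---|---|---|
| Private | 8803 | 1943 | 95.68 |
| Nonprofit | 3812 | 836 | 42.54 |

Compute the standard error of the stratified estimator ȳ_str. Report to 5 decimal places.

0.14938

Var(ȳ_str) = Σₕ Wₕ²(1 − fₕ)sₕ²/nₕ with Wₕ = Nₕ/N, N = 12615.
Private: Wₕ = 0.69782006; term = 0.69782006²·(1 − 0.22072021)·95.68/1943 = 0.01868653.
Nonprofit: Wₕ = 0.30217994; term = 0.30217994²·(1 − 0.21930745)·42.54/836 = 0.003627459.
Sum = 0.022313989.
SE = √(0.022313989) = 0.14938.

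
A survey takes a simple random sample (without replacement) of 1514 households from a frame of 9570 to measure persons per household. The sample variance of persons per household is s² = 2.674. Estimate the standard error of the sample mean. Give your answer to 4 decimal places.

0.0386

Under SRS without replacement, Var(ȳ) = (1 − f)·s²/n with f = n/N = 1514/9570 = 0.15820272.
Var(ȳ) = (1 − 0.15820272)·2.674/1514 = 0.84179728·0.0017661823 = 0.0014867675.
SE(ȳ) = √(0.0014867675) = 0.0386.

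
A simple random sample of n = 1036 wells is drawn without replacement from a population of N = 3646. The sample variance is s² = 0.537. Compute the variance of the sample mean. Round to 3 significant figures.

3.71 × 10^-4

Under SRS without replacement, Var(ȳ) = (1 − f)·s²/n with f = n/N = 1036/3646 = 0.28414701.
Var(ȳ) = (1 − 0.28414701)·0.537/1036 = 0.71585299·5.1833977 × 10^-4 = 3.7105507 × 10^-4.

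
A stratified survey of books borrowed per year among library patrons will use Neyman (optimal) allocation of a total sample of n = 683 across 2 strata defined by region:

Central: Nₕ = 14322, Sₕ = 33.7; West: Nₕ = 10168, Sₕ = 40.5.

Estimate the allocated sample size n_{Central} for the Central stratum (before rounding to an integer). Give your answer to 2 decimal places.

Neyman allocation: nₕ = n·NₕSₕ / Σⱼ NⱼSⱼ.
Σ NⱼSⱼ = 14322·33.7 + 10168·40.5 = 894455.4.
n_{Central} = 683·14322·33.7 / 894455.4 = 368.55.

368.55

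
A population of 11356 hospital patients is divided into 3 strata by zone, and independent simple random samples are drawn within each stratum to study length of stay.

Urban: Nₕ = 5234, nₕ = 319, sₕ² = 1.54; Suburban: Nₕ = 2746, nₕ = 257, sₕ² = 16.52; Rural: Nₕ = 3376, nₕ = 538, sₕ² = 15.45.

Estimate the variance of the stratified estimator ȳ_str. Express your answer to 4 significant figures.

0.006503

Var(ȳ_str) = Σₕ Wₕ²(1 − fₕ)sₕ²/nₕ with Wₕ = Nₕ/N, N = 11356.
Urban: Wₕ = 0.46090173; term = 0.46090173²·(1 − 0.06094765)·1.54/319 = 9.6302267 × 10^-4.
Suburban: Wₕ = 0.24181050; term = 0.24181050²·(1 − 0.09359068)·16.52/257 = 0.0034068388.
Rural: Wₕ = 0.29728778; term = 0.29728778²·(1 − 0.15936019)·15.45/538 = 0.0021335866.
Sum = 0.0065034481.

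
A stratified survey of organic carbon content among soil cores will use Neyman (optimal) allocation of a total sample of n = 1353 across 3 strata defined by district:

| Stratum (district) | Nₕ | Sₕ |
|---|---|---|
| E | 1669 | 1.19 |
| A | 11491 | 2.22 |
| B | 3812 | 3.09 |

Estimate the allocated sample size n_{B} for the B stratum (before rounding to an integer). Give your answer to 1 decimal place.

Neyman allocation: nₕ = n·NₕSₕ / Σⱼ NⱼSⱼ.
Σ NⱼSⱼ = 1669·1.19 + 11491·2.22 + 3812·3.09 = 39275.21.
n_{B} = 1353·3812·3.09 / 39275.21 = 405.8.

405.8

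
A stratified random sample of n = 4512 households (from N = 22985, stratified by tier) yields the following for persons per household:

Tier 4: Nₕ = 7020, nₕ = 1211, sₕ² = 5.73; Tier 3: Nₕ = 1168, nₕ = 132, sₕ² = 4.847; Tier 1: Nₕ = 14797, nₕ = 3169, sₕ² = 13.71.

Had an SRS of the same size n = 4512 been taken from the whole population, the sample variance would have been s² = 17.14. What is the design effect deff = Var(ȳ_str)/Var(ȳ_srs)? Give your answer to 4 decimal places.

Var(ȳ_str) = Σ Wₕ²(1−fₕ)sₕ²/nₕ with Wₕ = Nₕ/22985:
  Tier 4: (7020/22985)²·(1−1211/7020)·5.73/1211 = 3.6522454 × 10^-4
  Tier 3: (1168/22985)²·(1−132/1168)·4.847/132 = 8.4103229 × 10^-5
  Tier 1: (14797/22985)²·(1−3169/14797)·13.71/3169 = 0.0014089802
  → Var(ȳ_str) = 0.001858308.
Var(ȳ_srs) = (1 − 4512/22985)·17.14/4512 = 0.0030530551.
deff = 0.001858308 / 0.0030530551 = 0.6087.

0.6087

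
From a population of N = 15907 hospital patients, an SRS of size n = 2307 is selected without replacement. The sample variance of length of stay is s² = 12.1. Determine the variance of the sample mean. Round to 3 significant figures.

Under SRS without replacement, Var(ȳ) = (1 − f)·s²/n with f = n/N = 2307/15907 = 0.14503049.
Var(ȳ) = (1 − 0.14503049)·12.1/2307 = 0.85496951·0.0052449068 = 0.0044842354.

0.00448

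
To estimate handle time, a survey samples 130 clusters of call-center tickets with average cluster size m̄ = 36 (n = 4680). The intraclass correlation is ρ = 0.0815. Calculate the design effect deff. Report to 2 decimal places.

3.85

deff = 1 + (36 − 1)·0.0815 = 1 + 2.8525 = 3.8525.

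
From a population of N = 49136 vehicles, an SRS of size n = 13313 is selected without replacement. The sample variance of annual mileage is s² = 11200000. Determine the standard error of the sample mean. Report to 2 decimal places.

Under SRS without replacement, Var(ȳ) = (1 − f)·s²/n with f = n/N = 13313/49136 = 0.27094188.
Var(ȳ) = (1 − 0.27094188)·11200000/13313 = 0.72905812·841.28296 = 613.34417.
SE(ȳ) = √(613.34417) = 24.77.

24.77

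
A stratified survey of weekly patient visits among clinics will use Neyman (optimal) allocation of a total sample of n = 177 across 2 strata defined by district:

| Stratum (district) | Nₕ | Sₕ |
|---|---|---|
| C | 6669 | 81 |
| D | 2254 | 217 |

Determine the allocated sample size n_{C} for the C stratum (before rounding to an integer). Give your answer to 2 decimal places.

Neyman allocation: nₕ = n·NₕSₕ / Σⱼ NⱼSⱼ.
Σ NⱼSⱼ = 6669·81 + 2254·217 = 1.029307 × 10^6.
n_{C} = 177·6669·81 / (1.029307 × 10^6) = 92.89.

92.89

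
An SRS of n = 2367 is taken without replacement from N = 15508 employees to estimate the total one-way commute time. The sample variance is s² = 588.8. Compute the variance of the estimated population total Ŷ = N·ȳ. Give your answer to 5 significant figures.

5.0694 × 10^7

Var(Ŷ) = N²·Var(ȳ) = N²·(1 − n/N)·s²/n.
f = 2367/15508 = 0.15263090; Var(ȳ) = 0.84736910·588.8/2367 = 0.2107862.
Var(Ŷ) = 15508² · 0.2107862 = 5.0693673 × 10^7.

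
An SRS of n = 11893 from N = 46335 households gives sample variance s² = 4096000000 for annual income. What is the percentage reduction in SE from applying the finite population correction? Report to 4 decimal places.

f = n/N = 11893/46335 = 0.25667422.
SE_no-fpc = √(s²/n) = 586.85967; SE_fpc = √((1−f)s²/n) = 505.96895.
Ratio = √(1−f) = 0.86216343. Reduction = 100·(1 − 0.86216343) = 13.7837%.

13.7837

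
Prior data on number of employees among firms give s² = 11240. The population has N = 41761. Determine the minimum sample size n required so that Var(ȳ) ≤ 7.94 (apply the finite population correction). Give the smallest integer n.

1370

Without fpc, n₀ = s²/D = 11240/7.94 = 1415.6171.
With fpc, (1 − n/N)·s²/n ≤ D requires n ≥ n₀/(1 + n₀/N) = 1415.6171/(1 + 1415.6171/41761) = 1369.2037.
Rounding up, n = 1370.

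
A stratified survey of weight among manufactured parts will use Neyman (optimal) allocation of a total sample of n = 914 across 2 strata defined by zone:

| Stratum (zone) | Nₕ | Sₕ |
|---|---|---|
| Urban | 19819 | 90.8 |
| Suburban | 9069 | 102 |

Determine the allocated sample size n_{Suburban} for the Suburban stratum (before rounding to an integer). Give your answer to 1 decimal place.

Neyman allocation: nₕ = n·NₕSₕ / Σⱼ NⱼSⱼ.
Σ NⱼSⱼ = 19819·90.8 + 9069·102 = 2.7246032 × 10^6.
n_{Suburban} = 914·9069·102 / (2.7246032 × 10^6) = 310.3.

310.3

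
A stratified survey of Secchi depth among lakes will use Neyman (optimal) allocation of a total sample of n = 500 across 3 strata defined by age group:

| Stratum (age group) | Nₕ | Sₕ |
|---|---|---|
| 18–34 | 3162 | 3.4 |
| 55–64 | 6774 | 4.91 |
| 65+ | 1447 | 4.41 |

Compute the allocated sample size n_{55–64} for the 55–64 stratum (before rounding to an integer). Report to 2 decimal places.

Neyman allocation: nₕ = n·NₕSₕ / Σⱼ NⱼSⱼ.
Σ NⱼSⱼ = 3162·3.4 + 6774·4.91 + 1447·4.41 = 50392.41.
n_{55–64} = 500·6774·4.91 / 50392.41 = 330.01.

330.01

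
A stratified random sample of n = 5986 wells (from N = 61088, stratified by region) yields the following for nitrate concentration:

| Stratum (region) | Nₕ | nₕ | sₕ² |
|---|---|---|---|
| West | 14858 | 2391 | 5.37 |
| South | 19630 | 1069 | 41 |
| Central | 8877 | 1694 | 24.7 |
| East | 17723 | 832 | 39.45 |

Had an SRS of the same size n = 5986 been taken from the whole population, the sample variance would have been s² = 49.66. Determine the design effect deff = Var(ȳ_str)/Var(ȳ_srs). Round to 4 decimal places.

1.0569

Var(ȳ_str) = Σ Wₕ²(1−fₕ)sₕ²/nₕ with Wₕ = Nₕ/61088:
  West: (14858/61088)²·(1−2391/14858)·5.37/2391 = 1.1148212 × 10^-4
  South: (19630/61088)²·(1−1069/19630)·41/1069 = 0.0037446912
  Central: (8877/61088)²·(1−1694/8877)·24.7/1694 = 2.4914021 × 10^-4
  East: (17723/61088)²·(1−832/17723)·39.45/832 = 0.0038036843
  → Var(ȳ_str) = 0.0079089978.
Var(ȳ_srs) = (1 − 5986/61088)·49.66/5986 = 0.0074830984.
deff = 0.0079089978 / 0.0074830984 = 1.0569.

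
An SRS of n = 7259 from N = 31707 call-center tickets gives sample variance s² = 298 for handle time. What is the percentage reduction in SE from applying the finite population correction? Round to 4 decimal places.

12.1900

f = n/N = 7259/31707 = 0.22893998.
SE_no-fpc = √(s²/n) = 0.20261413; SE_fpc = √((1−f)s²/n) = 0.17791552.
Ratio = √(1−f) = 0.87810023. Reduction = 100·(1 − 0.87810023) = 12.1900%.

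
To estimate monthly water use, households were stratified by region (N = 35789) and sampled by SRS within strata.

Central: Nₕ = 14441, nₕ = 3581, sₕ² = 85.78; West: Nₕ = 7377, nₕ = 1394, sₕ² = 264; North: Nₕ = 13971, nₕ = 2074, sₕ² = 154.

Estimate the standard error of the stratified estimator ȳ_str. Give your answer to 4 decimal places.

0.1382

Var(ȳ_str) = Σₕ Wₕ²(1 − fₕ)sₕ²/nₕ with Wₕ = Nₕ/N, N = 35789.
Central: Wₕ = 0.40350387; term = 0.40350387²·(1 − 0.24797452)·85.78/3581 = 0.002932984.
West: Wₕ = 0.20612479; term = 0.20612479²·(1 − 0.18896570)·264/1394 = 0.006525906.
North: Wₕ = 0.39037134; term = 0.39037134²·(1 − 0.14845036)·154/2074 = 0.0096355785.
Sum = 0.019094469.
SE = √(0.019094469) = 0.1382.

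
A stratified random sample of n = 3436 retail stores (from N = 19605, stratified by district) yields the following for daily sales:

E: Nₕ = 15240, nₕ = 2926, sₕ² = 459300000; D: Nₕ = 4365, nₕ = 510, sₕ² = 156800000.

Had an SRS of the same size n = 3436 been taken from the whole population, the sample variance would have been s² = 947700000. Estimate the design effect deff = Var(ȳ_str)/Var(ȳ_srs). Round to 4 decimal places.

0.3961

Var(ȳ_str) = Σ Wₕ²(1−fₕ)sₕ²/nₕ with Wₕ = Nₕ/19605:
  E: (15240/19605)²·(1−2926/15240)·459300000/2926 = 76643.009
  D: (4365/19605)²·(1−510/4365)·156800000/510 = 13460.179
  → Var(ȳ_str) = 90103.188.
Var(ȳ_srs) = (1 − 3436/19605)·947700000/3436 = 227475.19.
deff = 90103.188 / 227475.19 = 0.3961.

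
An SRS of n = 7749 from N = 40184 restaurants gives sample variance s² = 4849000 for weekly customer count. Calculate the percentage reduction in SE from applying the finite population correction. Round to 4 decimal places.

f = n/N = 7749/40184 = 0.19283795.
SE_no-fpc = √(s²/n) = 25.015159; SE_fpc = √((1−f)s²/n) = 22.474168.
Ratio = √(1−f) = 0.89842198. Reduction = 100·(1 − 0.89842198) = 10.1578%.

10.1578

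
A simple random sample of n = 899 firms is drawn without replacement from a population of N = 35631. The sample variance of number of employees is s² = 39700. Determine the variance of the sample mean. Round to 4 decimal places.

Under SRS without replacement, Var(ȳ) = (1 − f)·s²/n with f = n/N = 899/35631 = 0.02523084.
Var(ȳ) = (1 − 0.02523084)·39700/899 = 0.97476916·44.160178 = 43.04598.

43.0460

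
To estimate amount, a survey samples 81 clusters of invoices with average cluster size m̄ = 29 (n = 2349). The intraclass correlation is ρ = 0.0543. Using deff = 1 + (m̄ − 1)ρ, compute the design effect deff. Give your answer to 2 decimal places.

2.52

deff = 1 + (29 − 1)·0.0543 = 1 + 1.5204 = 2.5204.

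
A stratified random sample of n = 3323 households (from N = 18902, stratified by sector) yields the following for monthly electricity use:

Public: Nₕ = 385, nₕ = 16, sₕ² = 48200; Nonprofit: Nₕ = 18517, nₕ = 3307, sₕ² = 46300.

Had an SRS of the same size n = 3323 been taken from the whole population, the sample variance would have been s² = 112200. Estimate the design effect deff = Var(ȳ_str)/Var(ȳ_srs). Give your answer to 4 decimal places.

Var(ȳ_str) = Σ Wₕ²(1−fₕ)sₕ²/nₕ with Wₕ = Nₕ/18902:
  Public: (385/18902)²·(1−16/385)·48200/16 = 1.1978395
  Nonprofit: (18517/18902)²·(1−3307/18517)·46300/3307 = 11.036494
  → Var(ȳ_str) = 12.234334.
Var(ȳ_srs) = (1 − 3323/18902)·112200/3323 = 27.828791.
deff = 12.234334 / 27.828791 = 0.4396.

0.4396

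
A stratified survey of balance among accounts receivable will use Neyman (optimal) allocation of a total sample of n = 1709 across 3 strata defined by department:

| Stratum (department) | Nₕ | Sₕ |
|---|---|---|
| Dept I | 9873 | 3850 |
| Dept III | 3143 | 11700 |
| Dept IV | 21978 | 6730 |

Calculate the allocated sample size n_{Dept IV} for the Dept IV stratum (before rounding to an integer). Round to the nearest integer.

Neyman allocation: nₕ = n·NₕSₕ / Σⱼ NⱼSⱼ.
Σ NⱼSⱼ = 9873·3850 + 3143·11700 + 21978·6730 = 2.2269609 × 10^8.
n_{Dept IV} = 1709·21978·6730 / (2.2269609 × 10^8) = 1135.

1135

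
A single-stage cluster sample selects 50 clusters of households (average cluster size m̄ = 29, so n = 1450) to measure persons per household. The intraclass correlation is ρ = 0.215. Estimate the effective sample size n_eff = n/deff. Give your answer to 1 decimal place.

deff = 1 + (29 − 1)·0.215 = 1 + 6.02 = 7.02.
n_eff = 1450 / 7.02 = 206.6.

206.6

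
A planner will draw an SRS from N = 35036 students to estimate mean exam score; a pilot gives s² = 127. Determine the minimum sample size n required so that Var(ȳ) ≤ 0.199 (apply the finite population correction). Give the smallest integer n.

627

Without fpc, n₀ = s²/D = 127/0.199 = 638.1910.
With fpc, (1 − n/N)·s²/n ≤ D requires n ≥ n₀/(1 + n₀/N) = 638.1910/(1 + 638.1910/35036) = 626.7741.
Rounding up, n = 627.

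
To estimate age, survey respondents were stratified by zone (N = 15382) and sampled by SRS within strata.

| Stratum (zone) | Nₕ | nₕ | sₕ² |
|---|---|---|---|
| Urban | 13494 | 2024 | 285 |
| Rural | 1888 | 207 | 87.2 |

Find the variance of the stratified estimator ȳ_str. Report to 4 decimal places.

0.0978

Var(ȳ_str) = Σₕ Wₕ²(1 − fₕ)sₕ²/nₕ with Wₕ = Nₕ/N, N = 15382.
Urban: Wₕ = 0.87725913; term = 0.87725913²·(1 − 0.14999259)·285/2024 = 0.092111289.
Rural: Wₕ = 0.12274087; term = 0.12274087²·(1 − 0.10963983)·87.2/207 = 0.0056505436.
Sum = 0.097761833.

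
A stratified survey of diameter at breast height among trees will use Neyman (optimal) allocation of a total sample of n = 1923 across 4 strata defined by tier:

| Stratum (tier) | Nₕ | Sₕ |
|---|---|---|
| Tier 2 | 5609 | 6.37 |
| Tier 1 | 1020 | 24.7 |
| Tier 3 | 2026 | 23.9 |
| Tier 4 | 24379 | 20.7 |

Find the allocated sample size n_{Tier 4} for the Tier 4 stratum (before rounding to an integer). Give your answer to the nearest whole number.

1581

Neyman allocation: nₕ = n·NₕSₕ / Σⱼ NⱼSⱼ.
Σ NⱼSⱼ = 5609·6.37 + 1020·24.7 + 2026·23.9 + 24379·20.7 = 613990.03.
n_{Tier 4} = 1923·24379·20.7 / 613990.03 = 1581.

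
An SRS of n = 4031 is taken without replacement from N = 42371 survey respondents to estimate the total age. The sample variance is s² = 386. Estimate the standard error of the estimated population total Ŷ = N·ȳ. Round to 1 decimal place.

12472.3

Var(Ŷ) = N²·Var(ȳ) = N²·(1 − n/N)·s²/n.
f = 4031/42371 = 0.09513582; Var(ȳ) = 0.90486418·386/4031 = 0.086647872.
Var(Ŷ) = 42371² · 0.086647872 = 1.5555907 × 10^8.
SE(Ŷ) = √(1.5555907 × 10^8) = 12472.3.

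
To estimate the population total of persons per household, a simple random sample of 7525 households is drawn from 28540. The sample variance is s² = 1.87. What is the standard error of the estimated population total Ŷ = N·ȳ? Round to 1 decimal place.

386.1

Var(Ŷ) = N²·Var(ȳ) = N²·(1 − n/N)·s²/n.
f = 7525/28540 = 0.26366503; Var(ȳ) = 0.73633497·1.87/7525 = 1.8298291 × 10^-4.
Var(Ŷ) = 28540² · (1.8298291 × 10^-4) = 149045.36.
SE(Ŷ) = √(149045.36) = 386.1.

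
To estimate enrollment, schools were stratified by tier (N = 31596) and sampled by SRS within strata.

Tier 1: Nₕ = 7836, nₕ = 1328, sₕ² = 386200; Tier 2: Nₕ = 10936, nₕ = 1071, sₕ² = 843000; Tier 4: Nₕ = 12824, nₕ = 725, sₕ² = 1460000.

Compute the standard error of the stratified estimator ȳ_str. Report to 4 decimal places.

20.3200

Var(ȳ_str) = Σₕ Wₕ²(1 − fₕ)sₕ²/nₕ with Wₕ = Nₕ/N, N = 31596.
Tier 1: Wₕ = 0.24800608; term = 0.24800608²·(1 − 0.16947422)·386200/1328 = 14.85566.
Tier 2: Wₕ = 0.34611976; term = 0.34611976²·(1 − 0.09793343)·843000/1071 = 85.060804.
Tier 4: Wₕ = 0.40587416; term = 0.40587416²·(1 − 0.05653462)·1460000/725 = 312.98507.
Sum = 412.90153.
SE = √(412.90153) = 20.3200.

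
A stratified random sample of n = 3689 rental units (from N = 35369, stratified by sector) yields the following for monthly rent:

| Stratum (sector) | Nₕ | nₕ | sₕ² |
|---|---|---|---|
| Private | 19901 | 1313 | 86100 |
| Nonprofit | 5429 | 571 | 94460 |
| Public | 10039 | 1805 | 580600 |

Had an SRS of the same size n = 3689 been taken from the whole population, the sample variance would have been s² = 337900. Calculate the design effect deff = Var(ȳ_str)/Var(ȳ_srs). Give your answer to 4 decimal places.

0.5379

Var(ȳ_str) = Σ Wₕ²(1−fₕ)sₕ²/nₕ with Wₕ = Nₕ/35369:
  Private: (19901/35369)²·(1−1313/19901)·86100/1313 = 19.39101
  Nonprofit: (5429/35369)²·(1−571/5429)·94460/571 = 3.4877362
  Public: (10039/35369)²·(1−1805/10039)·580600/1805 = 21.254729
  → Var(ȳ_str) = 44.133475.
Var(ȳ_srs) = (1 − 3689/35369)·337900/3689 = 82.043075.
deff = 44.133475 / 82.043075 = 0.5379.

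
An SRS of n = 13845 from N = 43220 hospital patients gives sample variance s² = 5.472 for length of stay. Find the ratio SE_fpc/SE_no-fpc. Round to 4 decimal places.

f = n/N = 13845/43220 = 0.32033781.
SE_no-fpc = √(s²/n) = 0.019880466; SE_fpc = √((1−f)s²/n) = 0.01638978.
Ratio = √(1−f) = 0.82441627.

0.8244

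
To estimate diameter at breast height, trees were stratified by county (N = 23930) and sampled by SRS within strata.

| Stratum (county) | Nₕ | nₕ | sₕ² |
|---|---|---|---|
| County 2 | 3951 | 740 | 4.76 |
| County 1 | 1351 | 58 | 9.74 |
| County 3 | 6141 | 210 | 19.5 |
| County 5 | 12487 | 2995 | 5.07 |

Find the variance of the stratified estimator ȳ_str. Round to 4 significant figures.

Var(ȳ_str) = Σₕ Wₕ²(1 − fₕ)sₕ²/nₕ with Wₕ = Nₕ/N, N = 23930.
County 2: Wₕ = 0.16510656; term = 0.16510656²·(1 − 0.18729436)·4.76/740 = 1.4250732 × 10^-4.
County 1: Wₕ = 0.05645633; term = 0.05645633²·(1 − 0.04293116)·9.74/58 = 5.1227061 × 10^-4.
County 3: Wₕ = 0.25662349; term = 0.25662349²·(1 − 0.03419638)·19.5/210 = 0.0059060476.
County 5: Wₕ = 0.52181362; term = 0.52181362²·(1 − 0.23984944)·5.07/2995 = 3.5038183 × 10^-4.
Sum = 0.0069112074.

0.006911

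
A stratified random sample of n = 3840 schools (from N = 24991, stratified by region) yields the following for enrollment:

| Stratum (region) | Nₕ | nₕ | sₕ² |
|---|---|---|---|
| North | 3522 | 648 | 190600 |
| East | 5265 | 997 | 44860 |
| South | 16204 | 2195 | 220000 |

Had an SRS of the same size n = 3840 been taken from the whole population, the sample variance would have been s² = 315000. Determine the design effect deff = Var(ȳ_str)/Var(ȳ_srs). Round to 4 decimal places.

Var(ȳ_str) = Σ Wₕ²(1−fₕ)sₕ²/nₕ with Wₕ = Nₕ/24991:
  North: (3522/24991)²·(1−648/3522)·190600/648 = 4.7671272
  East: (5265/24991)²·(1−997/5265)·44860/997 = 1.6188985
  South: (16204/24991)²·(1−2195/16204)·220000/2195 = 36.429252
  → Var(ȳ_str) = 42.815278.
Var(ȳ_srs) = (1 − 3840/24991)·315000/3840 = 69.426712.
deff = 42.815278 / 69.426712 = 0.6167.

0.6167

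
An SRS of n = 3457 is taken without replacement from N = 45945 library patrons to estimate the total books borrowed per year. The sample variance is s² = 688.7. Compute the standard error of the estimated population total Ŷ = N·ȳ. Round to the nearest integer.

19720

Var(Ŷ) = N²·Var(ȳ) = N²·(1 − n/N)·s²/n.
f = 3457/45945 = 0.07524214; Var(ȳ) = 0.92475786·688.7/3457 = 0.18422931.
Var(Ŷ) = 45945² · 0.18422931 = 3.8889758 × 10^8.
SE(Ŷ) = √(3.8889758 × 10^8) = 19720.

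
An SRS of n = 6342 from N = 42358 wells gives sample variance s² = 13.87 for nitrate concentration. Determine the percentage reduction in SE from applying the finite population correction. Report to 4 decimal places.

7.7896

f = n/N = 6342/42358 = 0.14972378.
SE_no-fpc = √(s²/n) = 0.046765449; SE_fpc = √((1−f)s²/n) = 0.043122619.
Ratio = √(1−f) = 0.92210423. Reduction = 100·(1 − 0.92210423) = 7.7896%.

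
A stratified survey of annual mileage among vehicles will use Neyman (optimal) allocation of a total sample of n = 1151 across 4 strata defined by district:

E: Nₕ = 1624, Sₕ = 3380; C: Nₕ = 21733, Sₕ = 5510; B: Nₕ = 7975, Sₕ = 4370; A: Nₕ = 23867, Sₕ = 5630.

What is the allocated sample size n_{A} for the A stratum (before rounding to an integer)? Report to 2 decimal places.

525.24

Neyman allocation: nₕ = n·NₕSₕ / Σⱼ NⱼSⱼ.
Σ NⱼSⱼ = 1624·3380 + 21733·5510 + 7975·4370 + 23867·5630 = 2.9445991 × 10^8.
n_{A} = 1151·23867·5630 / (2.9445991 × 10^8) = 525.24.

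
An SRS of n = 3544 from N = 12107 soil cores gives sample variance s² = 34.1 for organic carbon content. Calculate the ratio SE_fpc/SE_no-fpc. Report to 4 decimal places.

f = n/N = 3544/12107 = 0.29272322.
SE_no-fpc = √(s²/n) = 0.098091264; SE_fpc = √((1−f)s²/n) = 0.082494507.
Ratio = √(1−f) = 0.84099749.

0.8410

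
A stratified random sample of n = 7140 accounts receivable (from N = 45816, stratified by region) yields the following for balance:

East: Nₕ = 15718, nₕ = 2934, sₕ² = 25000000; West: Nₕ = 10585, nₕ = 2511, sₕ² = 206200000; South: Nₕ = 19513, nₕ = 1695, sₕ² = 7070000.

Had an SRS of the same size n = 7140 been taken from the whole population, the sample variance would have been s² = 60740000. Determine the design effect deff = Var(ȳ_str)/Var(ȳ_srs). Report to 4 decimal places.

Var(ȳ_str) = Σ Wₕ²(1−fₕ)sₕ²/nₕ with Wₕ = Nₕ/45816:
  East: (15718/45816)²·(1−2934/15718)·25000000/2934 = 815.66083
  West: (10585/45816)²·(1−2511/10585)·206200000/2511 = 3343.3914
  South: (19513/45816)²·(1−1695/19513)·7070000/1695 = 690.87324
  → Var(ȳ_str) = 4849.9255.
Var(ȳ_srs) = (1 − 7140/45816)·60740000/7140 = 7181.2651.
deff = 4849.9255 / 7181.2651 = 0.6754.

0.6754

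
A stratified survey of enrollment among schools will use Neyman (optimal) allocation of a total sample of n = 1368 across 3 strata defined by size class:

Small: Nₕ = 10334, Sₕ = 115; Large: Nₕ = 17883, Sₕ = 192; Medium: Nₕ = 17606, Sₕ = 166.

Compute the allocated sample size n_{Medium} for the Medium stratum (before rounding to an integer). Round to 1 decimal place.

529.9

Neyman allocation: nₕ = n·NₕSₕ / Σⱼ NⱼSⱼ.
Σ NⱼSⱼ = 10334·115 + 17883·192 + 17606·166 = 7.544542 × 10^6.
n_{Medium} = 1368·17606·166 / (7.544542 × 10^6) = 529.9.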